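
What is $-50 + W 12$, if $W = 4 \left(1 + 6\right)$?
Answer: $286$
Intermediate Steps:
$W = 28$ ($W = 4 \cdot 7 = 28$)
$-50 + W 12 = -50 + 28 \cdot 12 = -50 + 336 = 286$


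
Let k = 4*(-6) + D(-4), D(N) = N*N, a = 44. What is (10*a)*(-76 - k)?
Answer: -29920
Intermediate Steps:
D(N) = N²
k = -8 (k = 4*(-6) + (-4)² = -24 + 16 = -8)
(10*a)*(-76 - k) = (10*44)*(-76 - 1*(-8)) = 440*(-76 + 8) = 440*(-68) = -29920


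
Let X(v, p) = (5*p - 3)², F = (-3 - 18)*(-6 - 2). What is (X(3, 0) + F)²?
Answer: 31329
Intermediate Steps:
F = 168 (F = -21*(-8) = 168)
X(v, p) = (-3 + 5*p)²
(X(3, 0) + F)² = ((-3 + 5*0)² + 168)² = ((-3 + 0)² + 168)² = ((-3)² + 168)² = (9 + 168)² = 177² = 31329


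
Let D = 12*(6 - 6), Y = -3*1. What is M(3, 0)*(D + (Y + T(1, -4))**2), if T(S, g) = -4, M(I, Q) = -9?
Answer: -441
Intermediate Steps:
Y = -3
D = 0 (D = 12*0 = 0)
M(3, 0)*(D + (Y + T(1, -4))**2) = -9*(0 + (-3 - 4)**2) = -9*(0 + (-7)**2) = -9*(0 + 49) = -9*49 = -441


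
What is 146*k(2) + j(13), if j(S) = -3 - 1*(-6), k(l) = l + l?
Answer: 587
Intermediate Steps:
k(l) = 2*l
j(S) = 3 (j(S) = -3 + 6 = 3)
146*k(2) + j(13) = 146*(2*2) + 3 = 146*4 + 3 = 584 + 3 = 587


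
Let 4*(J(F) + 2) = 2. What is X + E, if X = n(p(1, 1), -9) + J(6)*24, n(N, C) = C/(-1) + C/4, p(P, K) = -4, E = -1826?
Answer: -7421/4 ≈ -1855.3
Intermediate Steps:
J(F) = -3/2 (J(F) = -2 + (1/4)*2 = -2 + 1/2 = -3/2)
n(N, C) = -3*C/4 (n(N, C) = C*(-1) + C*(1/4) = -C + C/4 = -3*C/4)
X = -117/4 (X = -3/4*(-9) - 3/2*24 = 27/4 - 36 = -117/4 ≈ -29.250)
X + E = -117/4 - 1826 = -7421/4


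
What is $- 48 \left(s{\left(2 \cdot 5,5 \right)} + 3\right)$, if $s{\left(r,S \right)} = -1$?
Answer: $-96$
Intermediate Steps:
$- 48 \left(s{\left(2 \cdot 5,5 \right)} + 3\right) = - 48 \left(-1 + 3\right) = \left(-48\right) 2 = -96$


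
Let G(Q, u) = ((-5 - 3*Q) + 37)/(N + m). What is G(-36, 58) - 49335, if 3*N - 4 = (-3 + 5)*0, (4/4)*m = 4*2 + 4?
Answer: -98649/2 ≈ -49325.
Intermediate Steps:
m = 12 (m = 4*2 + 4 = 8 + 4 = 12)
N = 4/3 (N = 4/3 + ((-3 + 5)*0)/3 = 4/3 + (2*0)/3 = 4/3 + (1/3)*0 = 4/3 + 0 = 4/3 ≈ 1.3333)
G(Q, u) = 12/5 - 9*Q/40 (G(Q, u) = ((-5 - 3*Q) + 37)/(4/3 + 12) = (32 - 3*Q)/(40/3) = (32 - 3*Q)*(3/40) = 12/5 - 9*Q/40)
G(-36, 58) - 49335 = (12/5 - 9/40*(-36)) - 49335 = (12/5 + 81/10) - 49335 = 21/2 - 49335 = -98649/2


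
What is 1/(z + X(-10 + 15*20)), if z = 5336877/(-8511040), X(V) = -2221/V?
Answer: -246820160/2045071417 ≈ -0.12069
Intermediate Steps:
z = -5336877/8511040 (z = 5336877*(-1/8511040) = -5336877/8511040 ≈ -0.62705)
1/(z + X(-10 + 15*20)) = 1/(-5336877/8511040 - 2221/(-10 + 15*20)) = 1/(-5336877/8511040 - 2221/(-10 + 300)) = 1/(-5336877/8511040 - 2221/290) = 1/(-2045071417/246820160) = -246820160/2045071417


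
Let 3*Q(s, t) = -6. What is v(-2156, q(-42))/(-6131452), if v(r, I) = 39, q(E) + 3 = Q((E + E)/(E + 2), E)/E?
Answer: -39/6131452 ≈ -6.3606e-6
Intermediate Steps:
Q(s, t) = -2 (Q(s, t) = (⅓)*(-6) = -2)
q(E) = -3 - 2/E
v(-2156, q(-42))/(-6131452) = 39/(-6131452) = 39*(-1/6131452) = -39/6131452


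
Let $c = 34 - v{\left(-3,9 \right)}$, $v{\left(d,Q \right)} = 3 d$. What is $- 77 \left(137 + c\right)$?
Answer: $-13860$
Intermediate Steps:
$c = 43$ ($c = 34 - 3 \left(-3\right) = 34 - -9 = 34 + 9 = 43$)
$- 77 \left(137 + c\right) = - 77 \left(137 + 43\right) = \left(-77\right) 180 = -13860$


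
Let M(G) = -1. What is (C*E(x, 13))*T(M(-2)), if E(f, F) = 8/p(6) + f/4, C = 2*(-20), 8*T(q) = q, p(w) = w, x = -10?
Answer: -35/6 ≈ -5.8333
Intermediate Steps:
T(q) = q/8
C = -40
E(f, F) = 4/3 + f/4 (E(f, F) = 8/6 + f/4 = 8*(1/6) + f*(1/4) = 4/3 + f/4)
(C*E(x, 13))*T(M(-2)) = (-40*(4/3 + (1/4)*(-10)))*((1/8)*(-1)) = -40*(4/3 - 5/2)*(-1/8) = -40*(-7/6)*(-1/8) = (140/3)*(-1/8) = -35/6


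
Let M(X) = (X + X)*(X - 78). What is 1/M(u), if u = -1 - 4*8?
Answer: 1/7326 ≈ 0.00013650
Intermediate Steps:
u = -33 (u = -1 - 32 = -33)
M(X) = 2*X*(-78 + X) (M(X) = (2*X)*(-78 + X) = 2*X*(-78 + X))
1/M(u) = 1/(2*(-33)*(-78 - 33)) = 1/(2*(-33)*(-111)) = 1/7326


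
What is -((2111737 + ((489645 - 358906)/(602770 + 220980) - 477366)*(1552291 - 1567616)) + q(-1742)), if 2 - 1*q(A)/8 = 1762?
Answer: -241119176307643/32950 ≈ -7.3177e+9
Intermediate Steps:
q(A) = -14080 (q(A) = 16 - 8*1762 = 16 - 14096 = -14080)
-((2111737 + ((489645 - 358906)/(602770 + 220980) - 477366)*(1552291 - 1567616)) + q(-1742)) = -((2111737 + ((489645 - 358906)/(602770 + 220980) - 477366)*(1552291 - 1567616)) - 14080) = -((2111737 + (130739/823750 - 477366)*(-15325)) - 14080) = -((2111737 - 393230111761/823750*(-15325)) - 14080) = -((2111737 + 241050058509493/32950) - 14080) = -(241119640243643/32950 - 14080) = -1*241119176307643/32950 = -241119176307643/32950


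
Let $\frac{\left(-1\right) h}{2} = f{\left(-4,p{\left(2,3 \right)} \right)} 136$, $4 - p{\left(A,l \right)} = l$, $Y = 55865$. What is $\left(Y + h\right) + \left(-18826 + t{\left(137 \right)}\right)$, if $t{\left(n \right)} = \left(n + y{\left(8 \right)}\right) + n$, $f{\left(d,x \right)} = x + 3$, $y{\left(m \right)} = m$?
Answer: $36233$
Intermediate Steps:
$p{\left(A,l \right)} = 4 - l$
$f{\left(d,x \right)} = 3 + x$
$t{\left(n \right)} = 8 + 2 n$ ($t{\left(n \right)} = \left(n + 8\right) + n = \left(8 + n\right) + n = 8 + 2 n$)
$h = -1088$ ($h = - 2 \left(3 + \left(4 - 3\right)\right) 136 = - 2 \left(3 + 1\right) 136 = - 2 \cdot 4 \cdot 136 = \left(-2\right) 544 = -1088$)
$\left(Y + h\right) + \left(-18826 + t{\left(137 \right)}\right) = \left(55865 - 1088\right) + \left(-18826 + \left(8 + 2 \cdot 137\right)\right) = 54777 + \left(-18826 + \left(8 + 274\right)\right) = 54777 + \left(-18826 + 282\right) = 54777 - 18544 = 36233$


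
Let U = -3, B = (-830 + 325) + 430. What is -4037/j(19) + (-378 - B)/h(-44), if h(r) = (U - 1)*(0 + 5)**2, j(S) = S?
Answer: -397943/1900 ≈ -209.44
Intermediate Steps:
B = -75 (B = -505 + 430 = -75)
h(r) = -100 (h(r) = (-3 - 1)*(0 + 5)**2 = -4*5**2 = -4*25 = -100)
-4037/j(19) + (-378 - B)/h(-44) = -4037/19 + (-378 - 1*(-75))/(-100) = -4037*1/19 + (-378 + 75)*(-1/100) = -4037/19 - 303*(-1/100) = -4037/19 + 303/100 = -397943/1900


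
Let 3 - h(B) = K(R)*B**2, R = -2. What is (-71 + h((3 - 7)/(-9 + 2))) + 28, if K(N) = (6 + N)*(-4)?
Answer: -1704/49 ≈ -34.776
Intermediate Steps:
K(N) = -24 - 4*N
h(B) = 3 + 16*B**2 (h(B) = 3 - (-24 - 4*(-2))*B**2 = 3 - (-24 + 8)*B**2 = 3 - (-16)*B**2 = 3 + 16*B**2)
(-71 + h((3 - 7)/(-9 + 2))) + 28 = (-71 + (3 + 16*((3 - 7)/(-9 + 2))**2)) + 28 = (-71 + (3 + 16*(-4/(-7))**2)) + 28 = (-71 + (3 + 16*(-4*(-1/7))**2)) + 28 = (-71 + (3 + 16*(4/7)**2)) + 28 = (-71 + (3 + 16*(16/49))) + 28 = (-71 + (3 + 256/49)) + 28 = (-71 + 403/49) + 28 = -3076/49 + 28 = -1704/49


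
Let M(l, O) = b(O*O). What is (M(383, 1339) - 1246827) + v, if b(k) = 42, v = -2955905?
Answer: -4202690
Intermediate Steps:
M(l, O) = 42
(M(383, 1339) - 1246827) + v = (42 - 1246827) - 2955905 = -1246785 - 2955905 = -4202690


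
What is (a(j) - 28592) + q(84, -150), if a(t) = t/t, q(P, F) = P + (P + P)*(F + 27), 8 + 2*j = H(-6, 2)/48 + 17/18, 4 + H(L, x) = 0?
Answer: -49171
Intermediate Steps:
H(L, x) = -4 (H(L, x) = -4 + 0 = -4)
j = -257/72 (j = -4 + (-4/48 + 17/18)/2 = -4 + (-4*1/48 + 17*(1/18))/2 = -4 + (-1/12 + 17/18)/2 = -4 + (1/2)*(31/36) = -4 + 31/72 = -257/72 ≈ -3.5694)
q(P, F) = P + 2*P*(27 + F) (q(P, F) = P + (2*P)*(27 + F) = P + 2*P*(27 + F))
a(t) = 1
(a(j) - 28592) + q(84, -150) = (1 - 28592) + 84*(55 + 2*(-150)) = -28591 + 84*(55 - 300) = -28591 + 84*(-245) = -28591 - 20580 = -49171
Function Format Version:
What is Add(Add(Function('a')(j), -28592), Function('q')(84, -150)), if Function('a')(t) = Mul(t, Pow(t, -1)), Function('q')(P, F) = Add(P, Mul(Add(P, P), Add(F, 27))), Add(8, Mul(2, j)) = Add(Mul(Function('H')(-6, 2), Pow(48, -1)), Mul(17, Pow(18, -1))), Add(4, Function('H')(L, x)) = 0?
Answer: -49171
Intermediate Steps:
Function('H')(L, x) = -4 (Function('H')(L, x) = Add(-4, 0) = -4)
j = Rational(-257, 72) (j = Add(-4, Mul(Rational(1, 2), Add(Mul(-4, Pow(48, -1)), Mul(17, Pow(18, -1))))) = Add(-4, Mul(Rational(1, 2), Add(Mul(-4, Rational(1, 48)), Mul(17, Rational(1, 18))))) = Add(-4, Mul(Rational(1, 2), Add(Rational(-1, 12), Rational(17, 18)))) = Add(-4, Mul(Rational(1, 2), Rational(31, 36))) = Add(-4, Rational(31, 72)) = Rational(-257, 72) ≈ -3.5694)
Function('q')(P, F) = Add(P, Mul(2, P, Add(27, F))) (Function('q')(P, F) = Add(P, Mul(Mul(2, P), Add(27, F))) = Add(P, Mul(2, P, Add(27, F))))
Function('a')(t) = 1
Add(Add(Function('a')(j), -28592), Function('q')(84, -150)) = Add(Add(1, -28592), Mul(84, Add(55, Mul(2, -150)))) = Add(-28591, Mul(84, Add(55, -300))) = Add(-28591, Mul(84, -245)) = Add(-28591, -20580) = -49171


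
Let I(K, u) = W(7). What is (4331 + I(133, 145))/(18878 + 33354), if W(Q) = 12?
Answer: 4343/52232 ≈ 0.083148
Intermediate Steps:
I(K, u) = 12
(4331 + I(133, 145))/(18878 + 33354) = (4331 + 12)/(18878 + 33354) = 4343/52232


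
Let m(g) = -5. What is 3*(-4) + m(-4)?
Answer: -17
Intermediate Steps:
3*(-4) + m(-4) = 3*(-4) - 5 = -12 - 5 = -17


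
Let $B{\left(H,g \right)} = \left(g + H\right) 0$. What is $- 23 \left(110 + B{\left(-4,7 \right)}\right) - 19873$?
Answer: $-22403$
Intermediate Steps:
$B{\left(H,g \right)} = 0$ ($B{\left(H,g \right)} = \left(H + g\right) 0 = 0$)
$- 23 \left(110 + B{\left(-4,7 \right)}\right) - 19873 = - 23 \left(110 + 0\right) - 19873 = \left(-23\right) 110 - 19873 = -2530 - 19873 = -22403$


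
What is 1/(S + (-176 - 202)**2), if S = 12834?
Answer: 1/155718 ≈ 6.4219e-6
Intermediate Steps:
1/(S + (-176 - 202)**2) = 1/(12834 + (-176 - 202)**2) = 1/(12834 + (-378)**2) = 1/(12834 + 142884) = 1/155718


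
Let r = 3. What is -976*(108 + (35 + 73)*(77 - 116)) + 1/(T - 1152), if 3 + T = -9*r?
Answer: 4734505727/1182 ≈ 4.0055e+6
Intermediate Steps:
T = -30 (T = -3 - 9*3 = -3 - 27 = -30)
-976*(108 + (35 + 73)*(77 - 116)) + 1/(T - 1152) = -976*(108 + (35 + 73)*(77 - 116)) + 1/(-30 - 1152) = -976*(108 + 108*(-39)) + 1/(-1182) = -976*(108 - 4212) - 1/1182 = -976*(-4104) - 1/1182 = 4005504 - 1/1182 = 4734505727/1182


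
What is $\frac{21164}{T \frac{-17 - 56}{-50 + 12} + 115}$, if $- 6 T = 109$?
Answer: $\frac{4825392}{18263} \approx 264.22$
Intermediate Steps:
$T = - \frac{109}{6}$ ($T = \left(- \frac{1}{6}\right) 109 = - \frac{109}{6} \approx -18.167$)
$\frac{21164}{T \frac{-17 - 56}{-50 + 12} + 115} = \frac{21164}{- \frac{109 \frac{-17 - 56}{-50 + 12}}{6} + 115} = \frac{21164}{- \frac{109 \left(- \frac{73}{-38}\right)}{6} + 115} = \frac{21164}{- \frac{109 \left(\left(-73\right) \left(- \frac{1}{38}\right)\right)}{6} + 115} = \frac{21164}{\left(- \frac{109}{6}\right) \frac{73}{38} + 115} = \frac{21164}{- \frac{7957}{228} + 115} = \frac{21164}{\frac{18263}{228}} = 21164 \cdot \frac{228}{18263} = \frac{4825392}{18263}$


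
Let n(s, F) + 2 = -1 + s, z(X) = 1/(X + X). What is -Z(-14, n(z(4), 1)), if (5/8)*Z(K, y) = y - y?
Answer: 0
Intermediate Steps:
z(X) = 1/(2*X)
n(s, F) = -3 + s (n(s, F) = -2 + (-1 + s) = -3 + s)
Z(K, y) = 0 (Z(K, y) = 8*(y - y)/5 = (8/5)*0 = 0)
-Z(-14, n(z(4), 1)) = -1*0 = 0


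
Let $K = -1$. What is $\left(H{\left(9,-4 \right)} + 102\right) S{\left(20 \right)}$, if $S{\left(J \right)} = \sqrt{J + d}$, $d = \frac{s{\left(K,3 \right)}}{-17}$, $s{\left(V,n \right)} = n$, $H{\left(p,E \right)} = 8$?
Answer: $\frac{110 \sqrt{5729}}{17} \approx 489.76$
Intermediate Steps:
$d = - \frac{3}{17}$ ($d = \frac{3}{-17} = 3 \left(- \frac{1}{17}\right) = - \frac{3}{17} \approx -0.17647$)
$S{\left(J \right)} = \sqrt{- \frac{3}{17} + J}$ ($S{\left(J \right)} = \sqrt{J - \frac{3}{17}} = \sqrt{- \frac{3}{17} + J}$)
$\left(H{\left(9,-4 \right)} + 102\right) S{\left(20 \right)} = \left(8 + 102\right) \frac{\sqrt{-51 + 289 \cdot 20}}{17} = 110 \frac{\sqrt{-51 + 5780}}{17} = 110 \frac{\sqrt{5729}}{17} = \frac{110 \sqrt{5729}}{17}$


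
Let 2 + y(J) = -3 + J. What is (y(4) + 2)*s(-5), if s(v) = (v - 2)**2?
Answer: 49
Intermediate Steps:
y(J) = -5 + J (y(J) = -2 + (-3 + J) = -5 + J)
s(v) = (-2 + v)**2
(y(4) + 2)*s(-5) = ((-5 + 4) + 2)*(-2 - 5)**2 = (-1 + 2)*(-7)**2 = 1*49 = 49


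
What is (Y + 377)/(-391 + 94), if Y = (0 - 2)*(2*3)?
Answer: -365/297 ≈ -1.2290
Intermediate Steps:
Y = -12 (Y = -2*6 = -12)
(Y + 377)/(-391 + 94) = (-12 + 377)/(-391 + 94) = 365/(-297) = 365*(-1/297) = -365/297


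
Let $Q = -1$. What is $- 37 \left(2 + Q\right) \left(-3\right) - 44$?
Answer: $67$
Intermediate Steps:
$- 37 \left(2 + Q\right) \left(-3\right) - 44 = - 37 \left(2 - 1\right) \left(-3\right) - 44 = - 37 \cdot 1 \left(-3\right) - 44 = \left(-37\right) \left(-3\right) - 44 = 111 - 44 = 67$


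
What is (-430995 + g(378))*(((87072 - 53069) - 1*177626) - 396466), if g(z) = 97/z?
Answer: 87989146545157/378 ≈ 2.3278e+11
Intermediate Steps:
(-430995 + g(378))*(((87072 - 53069) - 1*177626) - 396466) = (-430995 + 97/378)*(((87072 - 53069) - 1*177626) - 396466) = (-430995 + 97*(1/378))*((34003 - 177626) - 396466) = (-430995 + 97/378)*(-143623 - 396466) = -162916013/378*(-540089) = 87989146545157/378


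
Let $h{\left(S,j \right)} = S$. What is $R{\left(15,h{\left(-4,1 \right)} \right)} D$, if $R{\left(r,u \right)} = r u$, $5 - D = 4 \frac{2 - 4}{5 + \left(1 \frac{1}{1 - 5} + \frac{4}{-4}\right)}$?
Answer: $-428$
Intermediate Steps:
$D = \frac{107}{15}$ ($D = 5 - 4 \frac{2 - 4}{5 + \left(1 \frac{1}{1 - 5} + \frac{4}{-4}\right)} = 5 - 4 \left(- \frac{2}{5 + \left(1 \frac{1}{-4} + 4 \left(- \frac{1}{4}\right)\right)}\right) = 5 - 4 \left(- \frac{2}{5 + \left(1 \left(- \frac{1}{4}\right) - 1\right)}\right) = 5 - 4 \left(- \frac{2}{5 - \frac{5}{4}}\right) = 5 - 4 \left(- \frac{2}{\frac{15}{4}}\right) = 5 - 4 \left(\left(-2\right) \frac{4}{15}\right) = 5 - 4 \left(- \frac{8}{15}\right) = 5 - - \frac{32}{15} = 5 + \frac{32}{15} = \frac{107}{15} \approx 7.1333$)
$R{\left(15,h{\left(-4,1 \right)} \right)} D = 15 \left(-4\right) \frac{107}{15} = \left(-60\right) \frac{107}{15} = -428$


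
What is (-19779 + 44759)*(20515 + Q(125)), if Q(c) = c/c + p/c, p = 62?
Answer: 12812551752/25 ≈ 5.1250e+8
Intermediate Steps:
Q(c) = 1 + 62/c (Q(c) = c/c + 62/c = 1 + 62/c)
(-19779 + 44759)*(20515 + Q(125)) = (-19779 + 44759)*(20515 + (62 + 125)/125) = 24980*(20515 + (1/125)*187) = 24980*(20515 + 187/125) = 24980*(2564562/125) = 12812551752/25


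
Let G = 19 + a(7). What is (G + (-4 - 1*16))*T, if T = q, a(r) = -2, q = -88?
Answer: 264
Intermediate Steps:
T = -88
G = 17 (G = 19 - 2 = 17)
(G + (-4 - 1*16))*T = (17 + (-4 - 1*16))*(-88) = (17 + (-4 - 16))*(-88) = (17 - 20)*(-88) = -3*(-88) = 264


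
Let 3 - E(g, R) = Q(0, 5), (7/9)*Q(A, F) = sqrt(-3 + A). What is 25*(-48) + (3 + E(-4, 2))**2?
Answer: -57279/49 - 108*I*sqrt(3)/7 ≈ -1169.0 - 26.723*I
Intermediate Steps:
Q(A, F) = 9*sqrt(-3 + A)/7
E(g, R) = 3 - 9*I*sqrt(3)/7 (E(g, R) = 3 - 9*sqrt(-3 + 0)/7 = 3 - 9*sqrt(-3)/7 = 3 - 9*I*sqrt(3)/7)
25*(-48) + (3 + E(-4, 2))**2 = 25*(-48) + (3 + (3 - 9*I*sqrt(3)/7))**2 = -1200 + (6 - 9*I*sqrt(3)/7)**2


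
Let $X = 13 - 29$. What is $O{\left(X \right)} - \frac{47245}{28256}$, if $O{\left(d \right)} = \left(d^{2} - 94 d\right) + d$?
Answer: $\frac{49231219}{28256} \approx 1742.3$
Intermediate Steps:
$X = -16$ ($X = 13 - 29 = -16$)
$O{\left(d \right)} = d^{2} - 93 d$
$O{\left(X \right)} - \frac{47245}{28256} = - 16 \left(-93 - 16\right) - \frac{47245}{28256} = \left(-16\right) \left(-109\right) - 47245 \cdot \frac{1}{28256} = 1744 - \frac{47245}{28256} = \frac{49231219}{28256}$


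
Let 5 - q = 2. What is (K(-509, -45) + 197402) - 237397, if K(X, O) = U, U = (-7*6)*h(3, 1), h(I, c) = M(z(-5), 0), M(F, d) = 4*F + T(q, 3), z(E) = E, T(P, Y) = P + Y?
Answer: -39407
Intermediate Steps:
q = 3 (q = 5 - 1*2 = 5 - 2 = 3)
M(F, d) = 6 + 4*F (M(F, d) = 4*F + (3 + 3) = 4*F + 6 = 6 + 4*F)
h(I, c) = -14 (h(I, c) = 6 + 4*(-5) = 6 - 20 = -14)
U = 588 (U = -7*6*(-14) = -42*(-14) = 588)
K(X, O) = 588
(K(-509, -45) + 197402) - 237397 = (588 + 197402) - 237397 = 197990 - 237397 = -39407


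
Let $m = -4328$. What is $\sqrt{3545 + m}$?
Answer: $3 i \sqrt{87} \approx 27.982 i$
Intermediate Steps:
$\sqrt{3545 + m} = \sqrt{3545 - 4328} = \sqrt{-783} = 3 i \sqrt{87}$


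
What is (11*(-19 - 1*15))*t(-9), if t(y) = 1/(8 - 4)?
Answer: -187/2 ≈ -93.500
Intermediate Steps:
t(y) = 1/4
(11*(-19 - 1*15))*t(-9) = (11*(-19 - 1*15))*(1/4) = (11*(-19 - 15))*(1/4) = (11*(-34))*(1/4) = -374*1/4 = -187/2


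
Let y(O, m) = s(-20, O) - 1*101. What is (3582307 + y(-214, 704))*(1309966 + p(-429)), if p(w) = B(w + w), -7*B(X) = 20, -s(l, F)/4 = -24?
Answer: 32848785106084/7 ≈ 4.6927e+12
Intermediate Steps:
s(l, F) = 96 (s(l, F) = -4*(-24) = 96)
B(X) = -20/7 (B(X) = -⅐*20 = -20/7)
p(w) = -20/7
y(O, m) = -5 (y(O, m) = 96 - 1*101 = 96 - 101 = -5)
(3582307 + y(-214, 704))*(1309966 + p(-429)) = (3582307 - 5)*(1309966 - 20/7) = 3582302*(9169742/7) = 32848785106084/7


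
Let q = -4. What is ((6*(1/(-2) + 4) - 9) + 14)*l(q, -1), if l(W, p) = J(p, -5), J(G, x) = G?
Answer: -26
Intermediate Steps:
l(W, p) = p
((6*(1/(-2) + 4) - 9) + 14)*l(q, -1) = ((6*(1/(-2) + 4) - 9) + 14)*(-1) = ((6*(-1/2 + 4) - 9) + 14)*(-1) = ((6*(7/2) - 9) + 14)*(-1) = ((21 - 9) + 14)*(-1) = (12 + 14)*(-1) = 26*(-1) = -26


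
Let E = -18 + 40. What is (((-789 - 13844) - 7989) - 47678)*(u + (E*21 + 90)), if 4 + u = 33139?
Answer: -2368196100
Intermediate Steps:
u = 33135 (u = -4 + 33139 = 33135)
E = 22
(((-789 - 13844) - 7989) - 47678)*(u + (E*21 + 90)) = (((-789 - 13844) - 7989) - 47678)*(33135 + (22*21 + 90)) = ((-14633 - 7989) - 47678)*(33135 + (462 + 90)) = (-22622 - 47678)*(33135 + 552) = -70300*33687 = -2368196100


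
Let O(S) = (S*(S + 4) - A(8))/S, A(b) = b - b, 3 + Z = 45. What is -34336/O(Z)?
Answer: -17168/23 ≈ -746.43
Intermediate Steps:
Z = 42 (Z = -3 + 45 = 42)
A(b) = 0
O(S) = 4 + S (O(S) = (S*(S + 4) - 1*0)/S = (S*(4 + S) + 0)/S = (S*(4 + S))/S = 4 + S)
-34336/O(Z) = -34336/(4 + 42) = -34336/46 = -34336*1/46 = -17168/23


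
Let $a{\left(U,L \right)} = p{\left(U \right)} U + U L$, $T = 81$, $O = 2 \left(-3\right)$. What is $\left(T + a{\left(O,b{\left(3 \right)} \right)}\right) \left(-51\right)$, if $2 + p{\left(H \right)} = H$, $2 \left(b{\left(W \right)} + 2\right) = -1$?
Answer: $-7344$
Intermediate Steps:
$O = -6$
$b{\left(W \right)} = - \frac{5}{2}$ ($b{\left(W \right)} = -2 + \frac{1}{2} \left(-1\right) = -2 - \frac{1}{2} = - \frac{5}{2}$)
$p{\left(H \right)} = -2 + H$
$a{\left(U,L \right)} = L U + U \left(-2 + U\right)$ ($a{\left(U,L \right)} = \left(-2 + U\right) U + U L = U \left(-2 + U\right) + L U = L U + U \left(-2 + U\right)$)
$\left(T + a{\left(O,b{\left(3 \right)} \right)}\right) \left(-51\right) = \left(81 - 6 \left(-2 - \frac{5}{2} - 6\right)\right) \left(-51\right) = \left(81 - -63\right) \left(-51\right) = \left(81 + 63\right) \left(-51\right) = 144 \left(-51\right) = -7344$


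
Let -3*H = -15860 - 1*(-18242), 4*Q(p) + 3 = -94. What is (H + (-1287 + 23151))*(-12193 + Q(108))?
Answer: -514834915/2 ≈ -2.5742e+8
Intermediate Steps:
Q(p) = -97/4 (Q(p) = -¾ + (¼)*(-94) = -¾ - 47/2 = -97/4)
H = -794 (H = -(-15860 - 1*(-18242))/3 = -(-15860 + 18242)/3 = -⅓*2382 = -794)
(H + (-1287 + 23151))*(-12193 + Q(108)) = (-794 + (-1287 + 23151))*(-12193 - 97/4) = (-794 + 21864)*(-48869/4) = 21070*(-48869/4) = -514834915/2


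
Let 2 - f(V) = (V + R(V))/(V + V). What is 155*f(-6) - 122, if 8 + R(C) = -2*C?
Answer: 973/6 ≈ 162.17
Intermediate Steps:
R(C) = -8 - 2*C
f(V) = 2 - (-8 - V)/(2*V) (f(V) = 2 - (V + (-8 - 2*V))/(V + V) = 2 - (-8 - V)/(2*V))
155*f(-6) - 122 = 155*(5/2 + 4/(-6)) - 122 = 155*(5/2 + 4*(-1/6)) - 122 = 155*(5/2 - 2/3) - 122 = 155*(11/6) - 122 = 1705/6 - 122 = 973/6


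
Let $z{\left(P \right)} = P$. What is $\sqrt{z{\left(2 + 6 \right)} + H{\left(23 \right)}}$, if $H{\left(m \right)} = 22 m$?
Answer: $\sqrt{514} \approx 22.672$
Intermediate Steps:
$\sqrt{z{\left(2 + 6 \right)} + H{\left(23 \right)}} = \sqrt{\left(2 + 6\right) + 22 \cdot 23} = \sqrt{8 + 506} = \sqrt{514}$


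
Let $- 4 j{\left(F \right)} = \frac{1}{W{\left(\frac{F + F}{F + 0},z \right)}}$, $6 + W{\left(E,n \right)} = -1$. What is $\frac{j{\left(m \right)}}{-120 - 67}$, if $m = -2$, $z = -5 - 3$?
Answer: $- \frac{1}{5236} \approx -0.00019099$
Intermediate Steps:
$z = -8$ ($z = -5 - 3 = -8$)
$W{\left(E,n \right)} = -7$ ($W{\left(E,n \right)} = -6 - 1 = -7$)
$j{\left(F \right)} = \frac{1}{28}$ ($j{\left(F \right)} = - \frac{1}{4 \left(-7\right)} = \left(- \frac{1}{4}\right) \left(- \frac{1}{7}\right) = \frac{1}{28}$)
$\frac{j{\left(m \right)}}{-120 - 67} = \frac{1}{-120 - 67} \cdot \frac{1}{28} = \frac{1}{-187} \cdot \frac{1}{28} = \left(- \frac{1}{187}\right) \frac{1}{28} = - \frac{1}{5236}$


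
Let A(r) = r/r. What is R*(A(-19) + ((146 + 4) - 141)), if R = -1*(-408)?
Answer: 4080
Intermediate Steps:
R = 408
A(r) = 1
R*(A(-19) + ((146 + 4) - 141)) = 408*(1 + ((146 + 4) - 141)) = 408*(1 + (150 - 141)) = 408*(1 + 9) = 408*10 = 4080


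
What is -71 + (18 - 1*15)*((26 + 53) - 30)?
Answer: 76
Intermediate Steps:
-71 + (18 - 1*15)*((26 + 53) - 30) = -71 + (18 - 15)*(79 - 30) = -71 + 3*49 = -71 + 147 = 76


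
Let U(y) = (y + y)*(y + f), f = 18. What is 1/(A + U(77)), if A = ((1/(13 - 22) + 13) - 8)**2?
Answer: 81/1186966 ≈ 6.8241e-5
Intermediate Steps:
U(y) = 2*y*(18 + y) (U(y) = (y + y)*(y + 18) = (2*y)*(18 + y) = 2*y*(18 + y))
A = 1936/81 (A = ((1/(-9) + 13) - 8)**2 = ((-1/9 + 13) - 8)**2 = (116/9 - 8)**2 = (44/9)**2 = 1936/81 ≈ 23.901)
1/(A + U(77)) = 1/(1936/81 + 2*77*(18 + 77)) = 1/(1936/81 + 2*77*95) = 1/(1936/81 + 14630) = 1/(1186966/81) = 81/1186966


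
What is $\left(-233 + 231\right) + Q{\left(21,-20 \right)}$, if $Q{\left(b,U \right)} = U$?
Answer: $-22$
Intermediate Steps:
$\left(-233 + 231\right) + Q{\left(21,-20 \right)} = \left(-233 + 231\right) - 20 = -2 - 20 = -22$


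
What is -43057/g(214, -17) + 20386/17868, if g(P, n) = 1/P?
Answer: -82319634739/8934 ≈ -9.2142e+6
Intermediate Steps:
-43057/g(214, -17) + 20386/17868 = -43057/(1/214) + 20386/17868 = -43057/1/214 + 20386*(1/17868) = -43057*214 + 10193/8934 = -9214198 + 10193/8934 = -82319634739/8934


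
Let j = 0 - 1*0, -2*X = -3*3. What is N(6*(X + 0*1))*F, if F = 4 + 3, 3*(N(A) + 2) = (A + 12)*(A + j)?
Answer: 2443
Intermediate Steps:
X = 9/2 (X = -(-3)*3/2 = -½*(-9) = 9/2 ≈ 4.5000)
j = 0 (j = 0 + 0 = 0)
N(A) = -2 + A*(12 + A)/3 (N(A) = -2 + ((A + 12)*(A + 0))/3 = -2 + ((12 + A)*A)/3 = -2 + (A*(12 + A))/3 = -2 + A*(12 + A)/3)
F = 7
N(6*(X + 0*1))*F = (-2 + 4*(6*(9/2 + 0*1)) + (6*(9/2 + 0*1))²/3)*7 = (-2 + 4*(6*(9/2 + 0)) + (6*(9/2 + 0))²/3)*7 = (-2 + 4*(6*(9/2)) + (6*(9/2))²/3)*7 = (-2 + 4*27 + (⅓)*27²)*7 = (-2 + 108 + (⅓)*729)*7 = (-2 + 108 + 243)*7 = 349*7 = 2443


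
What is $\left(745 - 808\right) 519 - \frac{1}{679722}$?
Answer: $- \frac{22224870235}{679722} \approx -32697.0$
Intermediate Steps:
$\left(745 - 808\right) 519 - \frac{1}{679722} = \left(-63\right) 519 - \frac{1}{679722} = -32697 - \frac{1}{679722} = - \frac{22224870235}{679722}$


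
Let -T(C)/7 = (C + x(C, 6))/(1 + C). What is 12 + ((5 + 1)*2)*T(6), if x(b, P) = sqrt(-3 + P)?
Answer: -60 - 12*sqrt(3) ≈ -80.785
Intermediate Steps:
T(C) = -7*(C + sqrt(3))/(1 + C) (T(C) = -7*(C + sqrt(-3 + 6))/(1 + C) = -7*(C + sqrt(3))/(1 + C))
12 + ((5 + 1)*2)*T(6) = 12 + ((5 + 1)*2)*(7*(-1*6 - sqrt(3))/(1 + 6)) = 12 + (6*2)*(7*(-6 - sqrt(3))/7) = 12 + 12*(7*(1/7)*(-6 - sqrt(3))) = 12 + 12*(-6 - sqrt(3)) = 12 + (-72 - 12*sqrt(3)) = -60 - 12*sqrt(3)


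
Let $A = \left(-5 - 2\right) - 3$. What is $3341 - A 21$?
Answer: $3551$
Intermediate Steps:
$A = -10$ ($A = \left(-5 - 2\right) - 3 = -7 - 3 = -10$)
$3341 - A 21 = 3341 - \left(-10\right) 21 = 3341 - -210 = 3341 + 210 = 3551$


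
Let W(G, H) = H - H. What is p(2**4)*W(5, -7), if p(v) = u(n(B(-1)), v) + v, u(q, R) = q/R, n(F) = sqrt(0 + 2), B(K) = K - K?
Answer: 0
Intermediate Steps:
B(K) = 0
n(F) = sqrt(2)
W(G, H) = 0
p(v) = v + sqrt(2)/v (p(v) = sqrt(2)/v + v = v + sqrt(2)/v)
p(2**4)*W(5, -7) = (2**4 + sqrt(2)/(2**4))*0 = (16 + sqrt(2)/16)*0 = 0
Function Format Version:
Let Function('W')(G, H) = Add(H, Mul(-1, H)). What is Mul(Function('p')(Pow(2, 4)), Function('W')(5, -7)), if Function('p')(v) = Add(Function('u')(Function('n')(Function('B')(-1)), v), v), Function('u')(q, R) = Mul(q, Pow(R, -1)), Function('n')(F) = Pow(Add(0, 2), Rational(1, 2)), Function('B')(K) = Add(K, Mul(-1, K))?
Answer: 0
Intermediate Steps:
Function('B')(K) = 0
Function('n')(F) = Pow(2, Rational(1, 2))
Function('W')(G, H) = 0
Function('p')(v) = Add(v, Mul(Pow(2, Rational(1, 2)), Pow(v, -1))) (Function('p')(v) = Add(Mul(Pow(2, Rational(1, 2)), Pow(v, -1)), v) = Add(v, Mul(Pow(2, Rational(1, 2)), Pow(v, -1))))
Mul(Function('p')(Pow(2, 4)), Function('W')(5, -7)) = Mul(Add(Pow(2, 4), Mul(Pow(2, Rational(1, 2)), Pow(Pow(2, 4), -1))), 0) = Mul(Add(16, Mul(Pow(2, Rational(1, 2)), Pow(16, -1))), 0) = Mul(Add(16, Mul(Pow(2, Rational(1, 2)), Rational(1, 16))), 0) = Mul(Add(16, Mul(Rational(1, 16), Pow(2, Rational(1, 2)))), 0) = 0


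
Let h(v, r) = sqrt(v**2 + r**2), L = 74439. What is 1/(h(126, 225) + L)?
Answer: 919/68408620 - sqrt(821)/615677580 ≈ 1.3387e-5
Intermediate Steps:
h(v, r) = sqrt(r**2 + v**2)
1/(h(126, 225) + L) = 1/(sqrt(225**2 + 126**2) + 74439) = 1/(sqrt(50625 + 15876) + 74439) = 1/(sqrt(66501) + 74439) = 1/(9*sqrt(821) + 74439) = 1/(74439 + 9*sqrt(821))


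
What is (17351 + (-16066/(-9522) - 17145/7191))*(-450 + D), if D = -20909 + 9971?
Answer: -250540666616396/1268013 ≈ -1.9759e+8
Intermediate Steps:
D = -10938
(17351 + (-16066/(-9522) - 17145/7191))*(-450 + D) = (17351 + (-16066/(-9522) - 17145/7191))*(-450 - 10938) = (17351 + (-16066*(-1/9522) - 17145*1/7191))*(-11388) = (17351 + (8033/4761 - 1905/799))*(-11388) = (17351 - 2651338/3804039)*(-11388) = (66001229351/3804039)*(-11388) = -250540666616396/1268013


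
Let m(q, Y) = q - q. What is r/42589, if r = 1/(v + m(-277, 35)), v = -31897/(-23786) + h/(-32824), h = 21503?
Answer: 390375832/11403561858765 ≈ 3.4233e-5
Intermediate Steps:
m(q, Y) = 0
v = 267758385/390375832 (v = -31897/(-23786) + 21503/(-32824) = -31897*(-1/23786) + 21503*(-1/32824) = 31897/23786 - 21503/32824 = 267758385/390375832 ≈ 0.68590)
r = 390375832/267758385 (r = 1/(267758385/390375832 + 0) = 1/(267758385/390375832) = 390375832/267758385 ≈ 1.4579)
r/42589 = (390375832/267758385)/42589 = (390375832/267758385)*(1/42589) = 390375832/11403561858765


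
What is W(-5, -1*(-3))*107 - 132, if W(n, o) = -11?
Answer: -1309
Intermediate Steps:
W(-5, -1*(-3))*107 - 132 = -11*107 - 132 = -1177 - 132 = -1309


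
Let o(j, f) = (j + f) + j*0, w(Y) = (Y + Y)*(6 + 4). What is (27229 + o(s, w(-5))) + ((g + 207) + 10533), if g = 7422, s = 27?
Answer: 45318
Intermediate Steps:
w(Y) = 20*Y (w(Y) = (2*Y)*10 = 20*Y)
o(j, f) = f + j (o(j, f) = (f + j) + 0 = f + j)
(27229 + o(s, w(-5))) + ((g + 207) + 10533) = (27229 + (20*(-5) + 27)) + ((7422 + 207) + 10533) = (27229 + (-100 + 27)) + (7629 + 10533) = (27229 - 73) + 18162 = 27156 + 18162 = 45318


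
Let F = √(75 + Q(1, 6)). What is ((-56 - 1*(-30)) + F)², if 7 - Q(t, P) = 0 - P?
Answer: 764 - 104*√22 ≈ 276.20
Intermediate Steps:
Q(t, P) = 7 + P (Q(t, P) = 7 - (0 - P) = 7 - (-1)*P = 7 + P)
F = 2*√22 (F = √(75 + (7 + 6)) = √(75 + 13) = √88 = 2*√22 ≈ 9.3808)
((-56 - 1*(-30)) + F)² = ((-56 - 1*(-30)) + 2*√22)² = ((-56 + 30) + 2*√22)² = (-26 + 2*√22)²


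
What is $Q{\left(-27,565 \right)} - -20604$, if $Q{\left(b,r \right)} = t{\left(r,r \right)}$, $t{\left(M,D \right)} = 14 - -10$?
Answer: $20628$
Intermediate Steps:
$t{\left(M,D \right)} = 24$ ($t{\left(M,D \right)} = 14 + 10 = 24$)
$Q{\left(b,r \right)} = 24$
$Q{\left(-27,565 \right)} - -20604 = 24 - -20604 = 24 + 20604 = 20628$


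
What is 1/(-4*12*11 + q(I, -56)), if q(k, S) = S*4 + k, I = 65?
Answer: -1/687 ≈ -0.0014556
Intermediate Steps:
q(k, S) = k + 4*S (q(k, S) = 4*S + k = k + 4*S)
1/(-4*12*11 + q(I, -56)) = 1/(-4*12*11 + (65 + 4*(-56))) = 1/(-48*11 + (65 - 224)) = 1/(-528 - 159) = 1/(-687) = -1/687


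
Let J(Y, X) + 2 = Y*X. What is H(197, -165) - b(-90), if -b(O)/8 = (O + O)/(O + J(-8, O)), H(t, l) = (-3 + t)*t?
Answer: 5999866/157 ≈ 38216.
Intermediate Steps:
J(Y, X) = -2 + X*Y (J(Y, X) = -2 + Y*X = -2 + X*Y)
H(t, l) = t*(-3 + t)
b(O) = -16*O/(-2 - 7*O) (b(O) = -8*(O + O)/(O + (-2 + O*(-8))) = -8*2*O/(O + (-2 - 8*O)) = -8*2*O/(-2 - 7*O) = -16*O/(-2 - 7*O))
H(197, -165) - b(-90) = 197*(-3 + 197) - 16*(-90)/(2 + 7*(-90)) = 197*194 - 16*(-90)/(2 - 630) = 38218 - 16*(-90)/(-628) = 38218 - 16*(-90)*(-1)/628 = 38218 - 1*360/157 = 38218 - 360/157 = 5999866/157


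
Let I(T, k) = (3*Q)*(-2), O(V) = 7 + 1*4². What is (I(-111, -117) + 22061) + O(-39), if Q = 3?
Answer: 22066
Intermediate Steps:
O(V) = 23 (O(V) = 7 + 1*16 = 7 + 16 = 23)
I(T, k) = -18 (I(T, k) = (3*3)*(-2) = 9*(-2) = -18)
(I(-111, -117) + 22061) + O(-39) = (-18 + 22061) + 23 = 22043 + 23 = 22066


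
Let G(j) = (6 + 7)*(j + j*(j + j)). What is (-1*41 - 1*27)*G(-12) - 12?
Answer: -243996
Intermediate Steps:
G(j) = 13*j + 26*j² (G(j) = 13*(j + j*(2*j)) = 13*(j + 2*j²) = 13*j + 26*j²)
(-1*41 - 1*27)*G(-12) - 12 = (-1*41 - 1*27)*(13*(-12)*(1 + 2*(-12))) - 12 = (-41 - 27)*(13*(-12)*(1 - 24)) - 12 = -884*(-12)*(-23) - 12 = -68*3588 - 12 = -243984 - 12 = -243996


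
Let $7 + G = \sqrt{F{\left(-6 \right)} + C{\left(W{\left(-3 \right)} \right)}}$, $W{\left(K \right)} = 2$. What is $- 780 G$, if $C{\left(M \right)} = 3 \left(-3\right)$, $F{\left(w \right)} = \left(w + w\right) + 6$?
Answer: $5460 - 780 i \sqrt{15} \approx 5460.0 - 3020.9 i$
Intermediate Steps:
$F{\left(w \right)} = 6 + 2 w$ ($F{\left(w \right)} = 2 w + 6 = 6 + 2 w$)
$C{\left(M \right)} = -9$
$G = -7 + i \sqrt{15}$ ($G = -7 + \sqrt{\left(6 + 2 \left(-6\right)\right) - 9} = -7 + \sqrt{\left(6 - 12\right) - 9} = -7 + \sqrt{-6 - 9} = -7 + \sqrt{-15} = -7 + i \sqrt{15} \approx -7.0 + 3.873 i$)
$- 780 G = - 780 \left(-7 + i \sqrt{15}\right) = 5460 - 780 i \sqrt{15}$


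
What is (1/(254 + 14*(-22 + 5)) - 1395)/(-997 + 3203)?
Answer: -22319/35296 ≈ -0.63234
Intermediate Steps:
(1/(254 + 14*(-22 + 5)) - 1395)/(-997 + 3203) = (1/(254 + 14*(-17)) - 1395)/2206 = (1/(254 - 238) - 1395)*(1/2206) = (1/16 - 1395)*(1/2206) = -22319/16*1/2206 = -22319/35296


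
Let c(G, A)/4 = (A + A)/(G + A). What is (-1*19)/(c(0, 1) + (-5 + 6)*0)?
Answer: -19/8 ≈ -2.3750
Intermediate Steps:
c(G, A) = 8*A/(A + G) (c(G, A) = 4*((A + A)/(G + A)) = 4*((2*A)/(A + G)) = 4*(2*A/(A + G)) = 8*A/(A + G))
(-1*19)/(c(0, 1) + (-5 + 6)*0) = (-1*19)/(8*1/(1 + 0) + (-5 + 6)*0) = -19/(8*1/1 + 1*0) = -19/(8*1*1 + 0) = -19/(8 + 0) = -19/8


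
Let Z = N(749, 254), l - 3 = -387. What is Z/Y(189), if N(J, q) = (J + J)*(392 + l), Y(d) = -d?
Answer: -1712/27 ≈ -63.407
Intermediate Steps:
l = -384 (l = 3 - 387 = -384)
N(J, q) = 16*J (N(J, q) = (J + J)*(392 - 384) = (2*J)*8 = 16*J)
Z = 11984 (Z = 16*749 = 11984)
Z/Y(189) = 11984/((-1*189)) = 11984/(-189) = 11984*(-1/189) = -1712/27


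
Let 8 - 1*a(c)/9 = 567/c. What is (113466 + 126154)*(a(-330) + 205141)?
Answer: 540945289022/11 ≈ 4.9177e+10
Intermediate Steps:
a(c) = 72 - 5103/c
(113466 + 126154)*(a(-330) + 205141) = (113466 + 126154)*((72 - 5103/(-330)) + 205141) = 239620*((72 - 5103*(-1/330)) + 205141) = 239620*((72 + 1701/110) + 205141) = 239620*(9621/110 + 205141) = 239620*(22575131/110) = 540945289022/11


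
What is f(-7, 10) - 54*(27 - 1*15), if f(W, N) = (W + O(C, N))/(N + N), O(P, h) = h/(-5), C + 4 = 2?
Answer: -12969/20 ≈ -648.45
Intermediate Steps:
C = -2 (C = -4 + 2 = -2)
O(P, h) = -h/5 (O(P, h) = h*(-⅕) = -h/5)
f(W, N) = (W - N/5)/(2*N) (f(W, N) = (W - N/5)/(N + N) = (W - N/5)/((2*N)) = (W - N/5)*(1/(2*N)) = (W - N/5)/(2*N))
f(-7, 10) - 54*(27 - 1*15) = (⅒)*(-1*10 + 5*(-7))/10 - 54*(27 - 1*15) = (⅒)*(⅒)*(-10 - 35) - 54*(27 - 15) = (⅒)*(⅒)*(-45) - 54*12 = -9/20 - 648 = -12969/20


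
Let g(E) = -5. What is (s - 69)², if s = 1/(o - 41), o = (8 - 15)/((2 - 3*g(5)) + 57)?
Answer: 44059269409/9247681 ≈ 4764.4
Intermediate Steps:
o = -7/74 (o = (8 - 15)/((2 - 3*(-5)) + 57) = -7/((2 + 15) + 57) = -7/(17 + 57) = -7/74 ≈ -0.094595)
s = -74/3041 (s = 1/(-7/74 - 41) = 1/(-3041/74) = -74/3041 ≈ -0.024334)
(s - 69)² = (-74/3041 - 69)² = (-209903/3041)² = 44059269409/9247681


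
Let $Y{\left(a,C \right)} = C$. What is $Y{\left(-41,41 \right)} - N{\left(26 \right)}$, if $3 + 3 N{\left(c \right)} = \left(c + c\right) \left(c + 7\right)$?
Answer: $-530$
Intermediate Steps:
$N{\left(c \right)} = -1 + \frac{2 c \left(7 + c\right)}{3}$ ($N{\left(c \right)} = -1 + \frac{\left(c + c\right) \left(c + 7\right)}{3} = -1 + \frac{2 c \left(7 + c\right)}{3}$)
$Y{\left(-41,41 \right)} - N{\left(26 \right)} = 41 - \left(-1 + \frac{2 \cdot 26^{2}}{3} + \frac{14}{3} \cdot 26\right) = 41 - \left(-1 + \frac{2}{3} \cdot 676 + \frac{364}{3}\right) = 41 - \left(-1 + \frac{1352}{3} + \frac{364}{3}\right) = 41 - 571 = -530$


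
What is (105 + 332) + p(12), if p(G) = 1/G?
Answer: 5245/12 ≈ 437.08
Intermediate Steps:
(105 + 332) + p(12) = (105 + 332) + 1/12 = 437 + 1/12 = 5245/12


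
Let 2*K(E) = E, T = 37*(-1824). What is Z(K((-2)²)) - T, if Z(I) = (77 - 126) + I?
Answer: 67441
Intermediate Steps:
T = -67488
K(E) = E/2
Z(I) = -49 + I
Z(K((-2)²)) - T = (-49 + (½)*(-2)²) - 1*(-67488) = (-49 + (½)*4) + 67488 = (-49 + 2) + 67488 = -47 + 67488 = 67441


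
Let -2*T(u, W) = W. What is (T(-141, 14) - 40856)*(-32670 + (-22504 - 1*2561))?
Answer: 2359225305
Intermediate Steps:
T(u, W) = -W/2
(T(-141, 14) - 40856)*(-32670 + (-22504 - 1*2561)) = (-½*14 - 40856)*(-32670 + (-22504 - 1*2561)) = (-7 - 40856)*(-32670 + (-22504 - 2561)) = -40863*(-32670 - 25065) = -40863*(-57735) = 2359225305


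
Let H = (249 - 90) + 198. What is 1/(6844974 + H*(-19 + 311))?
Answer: 1/6949218 ≈ 1.4390e-7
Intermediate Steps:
H = 357 (H = 159 + 198 = 357)
1/(6844974 + H*(-19 + 311)) = 1/(6844974 + 357*(-19 + 311)) = 1/(6844974 + 357*292) = 1/(6844974 + 104244) = 1/6949218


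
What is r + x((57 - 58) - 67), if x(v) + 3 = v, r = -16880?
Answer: -16951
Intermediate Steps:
x(v) = -3 + v
r + x((57 - 58) - 67) = -16880 + (-3 + ((57 - 58) - 67)) = -16880 + (-3 + (-1 - 67)) = -16880 + (-3 - 68) = -16880 - 71 = -16951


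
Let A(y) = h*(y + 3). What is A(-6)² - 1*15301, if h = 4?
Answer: -15157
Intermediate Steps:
A(y) = 12 + 4*y (A(y) = 4*(y + 3) = 4*(3 + y) = 12 + 4*y)
A(-6)² - 1*15301 = (12 + 4*(-6))² - 1*15301 = (12 - 24)² - 15301 = (-12)² - 15301 = 144 - 15301 = -15157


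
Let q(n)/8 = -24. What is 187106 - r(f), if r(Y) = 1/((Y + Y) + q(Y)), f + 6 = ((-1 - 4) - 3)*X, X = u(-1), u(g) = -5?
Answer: 23201145/124 ≈ 1.8711e+5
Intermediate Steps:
X = -5
q(n) = -192 (q(n) = 8*(-24) = -192)
f = 34 (f = -6 + ((-1 - 4) - 3)*(-5) = -6 + (-5 - 3)*(-5) = -6 - 8*(-5) = -6 + 40 = 34)
r(Y) = 1/(-192 + 2*Y) (r(Y) = 1/((Y + Y) - 192) = 1/(2*Y - 192) = 1/(-192 + 2*Y))
187106 - r(f) = 187106 - 1/(2*(-96 + 34)) = 187106 - 1/(2*(-62)) = 187106 - (-1)/(2*62) = 187106 - 1*(-1/124) = 187106 + 1/124 = 23201145/124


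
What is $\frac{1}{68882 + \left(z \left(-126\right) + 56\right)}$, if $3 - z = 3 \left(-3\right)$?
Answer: $\frac{1}{67426} \approx 1.4831 \cdot 10^{-5}$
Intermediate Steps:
$z = 12$ ($z = 3 - 3 \left(-3\right) = 3 - -9 = 3 + 9 = 12$)
$\frac{1}{68882 + \left(z \left(-126\right) + 56\right)} = \frac{1}{68882 + \left(12 \left(-126\right) + 56\right)} = \frac{1}{68882 + \left(-1512 + 56\right)} = \frac{1}{68882 - 1456} = \frac{1}{67426}$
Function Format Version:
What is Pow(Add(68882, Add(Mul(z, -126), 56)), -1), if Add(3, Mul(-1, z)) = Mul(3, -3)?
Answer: Rational(1, 67426) ≈ 1.4831e-5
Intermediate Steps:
z = 12 (z = Add(3, Mul(-1, Mul(3, -3))) = Add(3, Mul(-1, -9)) = Add(3, 9) = 12)
Pow(Add(68882, Add(Mul(z, -126), 56)), -1) = Pow(Add(68882, Add(Mul(12, -126), 56)), -1) = Pow(Add(68882, Add(-1512, 56)), -1) = Pow(Add(68882, -1456), -1) = Pow(67426, -1) = Rational(1, 67426)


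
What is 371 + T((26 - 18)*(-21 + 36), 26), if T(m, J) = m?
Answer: 491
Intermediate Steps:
371 + T((26 - 18)*(-21 + 36), 26) = 371 + (26 - 18)*(-21 + 36) = 371 + 8*15 = 371 + 120 = 491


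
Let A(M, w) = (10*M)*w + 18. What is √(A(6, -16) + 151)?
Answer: I*√791 ≈ 28.125*I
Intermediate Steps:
A(M, w) = 18 + 10*M*w (A(M, w) = 10*M*w + 18 = 18 + 10*M*w)
√(A(6, -16) + 151) = √((18 + 10*6*(-16)) + 151) = √((18 - 960) + 151) = √(-942 + 151) = √(-791) = I*√791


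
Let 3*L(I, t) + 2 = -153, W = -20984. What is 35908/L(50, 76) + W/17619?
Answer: -1901241676/2730945 ≈ -696.18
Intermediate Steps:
L(I, t) = -155/3 (L(I, t) = -⅔ + (⅓)*(-153) = -⅔ - 51 = -155/3)
35908/L(50, 76) + W/17619 = 35908/(-155/3) - 20984/17619 = 35908*(-3/155) - 20984*1/17619 = -107724/155 - 20984/17619 = -1901241676/2730945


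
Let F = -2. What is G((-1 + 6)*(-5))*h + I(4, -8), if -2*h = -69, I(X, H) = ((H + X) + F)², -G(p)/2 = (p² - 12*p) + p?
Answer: -62064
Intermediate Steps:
G(p) = -2*p² + 22*p (G(p) = -2*((p² - 12*p) + p) = -2*(p² - 11*p) = -2*p² + 22*p)
I(X, H) = (-2 + H + X)² (I(X, H) = ((H + X) - 2)² = (-2 + H + X)²)
h = 69/2 (h = -½*(-69) = 69/2 ≈ 34.500)
G((-1 + 6)*(-5))*h + I(4, -8) = (2*((-1 + 6)*(-5))*(11 - (-1 + 6)*(-5)))*(69/2) + (-2 - 8 + 4)² = (2*(5*(-5))*(11 - 5*(-5)))*(69/2) + (-6)² = (2*(-25)*(11 - 1*(-25)))*(69/2) + 36 = (2*(-25)*(11 + 25))*(69/2) + 36 = (2*(-25)*36)*(69/2) + 36 = -1800*69/2 + 36 = -62100 + 36 = -62064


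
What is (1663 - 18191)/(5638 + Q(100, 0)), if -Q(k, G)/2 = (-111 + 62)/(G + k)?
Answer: -826400/281949 ≈ -2.9310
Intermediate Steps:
Q(k, G) = 98/(G + k) (Q(k, G) = -2*(-111 + 62)/(G + k) = -(-98)/(G + k) = 98/(G + k))
(1663 - 18191)/(5638 + Q(100, 0)) = (1663 - 18191)/(5638 + 98/(0 + 100)) = -16528/(5638 + 98/100) = -16528/(5638 + 98*(1/100)) = -16528/(5638 + 49/50) = -16528/281949/50 = -16528*50/281949 = -826400/281949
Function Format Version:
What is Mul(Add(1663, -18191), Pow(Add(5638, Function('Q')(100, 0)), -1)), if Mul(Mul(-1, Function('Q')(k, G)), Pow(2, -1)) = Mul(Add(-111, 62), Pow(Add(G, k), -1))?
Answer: Rational(-826400, 281949) ≈ -2.9310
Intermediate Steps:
Function('Q')(k, G) = Mul(98, Pow(Add(G, k), -1)) (Function('Q')(k, G) = Mul(-2, Mul(Add(-111, 62), Pow(Add(G, k), -1))) = Mul(-2, Mul(-49, Pow(Add(G, k), -1))) = Mul(98, Pow(Add(G, k), -1)))
Mul(Add(1663, -18191), Pow(Add(5638, Function('Q')(100, 0)), -1)) = Mul(Add(1663, -18191), Pow(Add(5638, Mul(98, Pow(Add(0, 100), -1))), -1)) = Mul(-16528, Pow(Add(5638, Mul(98, Pow(100, -1))), -1)) = Mul(-16528, Pow(Add(5638, Mul(98, Rational(1, 100))), -1)) = Mul(-16528, Pow(Add(5638, Rational(49, 50)), -1)) = Mul(-16528, Pow(Rational(281949, 50), -1)) = Mul(-16528, Rational(50, 281949)) = Rational(-826400, 281949)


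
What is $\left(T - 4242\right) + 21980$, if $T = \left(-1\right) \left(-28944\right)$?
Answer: $46682$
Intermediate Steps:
$T = 28944$
$\left(T - 4242\right) + 21980 = \left(28944 - 4242\right) + 21980 = 24702 + 21980 = 46682$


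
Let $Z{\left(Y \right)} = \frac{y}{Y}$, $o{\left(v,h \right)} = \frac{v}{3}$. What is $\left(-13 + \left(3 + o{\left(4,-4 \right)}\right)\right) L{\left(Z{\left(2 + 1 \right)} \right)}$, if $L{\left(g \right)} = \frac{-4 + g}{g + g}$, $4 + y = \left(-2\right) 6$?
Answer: $- \frac{91}{12} \approx -7.5833$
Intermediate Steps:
$o{\left(v,h \right)} = \frac{v}{3}$ ($o{\left(v,h \right)} = v \frac{1}{3} = \frac{v}{3}$)
$y = -16$ ($y = -4 - 12 = -16$)
$Z{\left(Y \right)} = - \frac{16}{Y}$
$L{\left(g \right)} = \frac{-4 + g}{2 g}$
$\left(-13 + \left(3 + o{\left(4,-4 \right)}\right)\right) L{\left(Z{\left(2 + 1 \right)} \right)} = \left(-13 + \left(3 + \frac{1}{3} \cdot 4\right)\right) \frac{-4 - \frac{16}{2 + 1}}{2 \left(- \frac{16}{2 + 1}\right)} = \left(-13 + \left(3 + \frac{4}{3}\right)\right) \frac{-4 - \frac{16}{3}}{2 \left(- \frac{16}{3}\right)} = \left(-13 + \frac{13}{3}\right) \frac{-4 - \frac{16}{3}}{2 \left(\left(-16\right) \frac{1}{3}\right)} = - \frac{26 \frac{-4 - \frac{16}{3}}{2 \left(- \frac{16}{3}\right)}}{3} = - \frac{26 \cdot \frac{1}{2} \left(- \frac{3}{16}\right) \left(- \frac{28}{3}\right)}{3} = \left(- \frac{26}{3}\right) \frac{7}{8} = - \frac{91}{12}$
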